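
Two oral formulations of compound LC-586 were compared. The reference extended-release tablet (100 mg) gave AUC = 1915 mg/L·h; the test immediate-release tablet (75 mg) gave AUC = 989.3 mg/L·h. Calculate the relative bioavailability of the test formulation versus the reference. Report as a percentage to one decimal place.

F_rel = (AUC_test/D_test) / (AUC_ref/D_ref)
      = (989.3/75) / (1915/100)
      = 13.1907 / 19.15 = 0.6888 = 68.88%

F_rel = 68.9%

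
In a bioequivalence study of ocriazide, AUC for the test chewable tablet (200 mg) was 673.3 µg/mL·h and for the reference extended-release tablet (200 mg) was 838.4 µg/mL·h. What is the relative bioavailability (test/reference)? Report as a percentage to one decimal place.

F_rel = 80.3%

F_rel = (AUC_test/D_test) / (AUC_ref/D_ref)
      = (673.3/200) / (838.4/200)
      = 3.3665 / 4.192 = 0.8031 = 80.31%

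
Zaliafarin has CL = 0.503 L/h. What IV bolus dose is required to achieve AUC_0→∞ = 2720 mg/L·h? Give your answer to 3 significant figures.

Dose = 1370 mg

Dose_iv = CL × AUC_0→∞
     = 0.503 × 2720 = 1368.16 mg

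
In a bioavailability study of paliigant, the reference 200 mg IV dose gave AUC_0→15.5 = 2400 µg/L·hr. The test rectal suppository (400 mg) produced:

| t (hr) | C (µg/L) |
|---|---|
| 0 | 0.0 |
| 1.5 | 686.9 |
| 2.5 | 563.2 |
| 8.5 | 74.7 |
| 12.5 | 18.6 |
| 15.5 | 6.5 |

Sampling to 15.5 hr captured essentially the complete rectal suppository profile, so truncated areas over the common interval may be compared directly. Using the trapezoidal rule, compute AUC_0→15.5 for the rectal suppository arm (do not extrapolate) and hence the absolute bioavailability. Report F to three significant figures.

F = 0.683

Trapezoidal AUC_0→15.5 (rectal suppository):
  [0→1.5]: (0.0+686.9)/2 × 1.5 = 515.175
  [1.5→2.5]: (686.9+563.2)/2 × 1 = 625.05
  [2.5→8.5]: (563.2+74.7)/2 × 6 = 1913.7
  [8.5→12.5]: (74.7+18.6)/2 × 4 = 186.6
  [12.5→15.5]: (18.6+6.5)/2 × 3 = 37.65
  Sum = 3278.175 µg/L·hr
F = (AUC_ev/D_ev)/(AUC_iv/D_iv) = (3278.175/400)/(2400/200) = 8.1954375/12 = 0.6830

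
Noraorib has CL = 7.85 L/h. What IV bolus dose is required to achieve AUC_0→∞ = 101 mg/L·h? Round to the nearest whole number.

Dose_iv = CL × AUC_0→∞
     = 7.85 × 101 = 792.85 mg

Dose = 793 mg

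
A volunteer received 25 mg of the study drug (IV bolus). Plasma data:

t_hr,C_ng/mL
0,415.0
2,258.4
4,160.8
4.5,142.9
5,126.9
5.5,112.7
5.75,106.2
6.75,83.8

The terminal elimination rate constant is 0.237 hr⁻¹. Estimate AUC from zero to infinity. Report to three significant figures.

Trapezoidal AUC_0→6.75:
  [0→2]: (415.0+258.4)/2 × 2 = 673.4
  [2→4]: (258.4+160.8)/2 × 2 = 419.2
  [4→4.5]: (160.8+142.9)/2 × 0.5 = 75.925
  [4.5→5]: (142.9+126.9)/2 × 0.5 = 67.45
  [5→5.5]: (126.9+112.7)/2 × 0.5 = 59.9
  [5.5→5.75]: (112.7+106.2)/2 × 0.25 = 27.3625
  [5.75→6.75]: (106.2+83.8)/2 × 1 = 95.0
  Sum = 1418.2375 ng/mL·hr
Extrapolated tail: C_last / k_e = 83.8 / 0.237 = 353.586
AUC_0→∞ = 1418.2375 + 353.586 = 1771.8235 ng/mL·hr

AUC = 1770 ng/mL·hr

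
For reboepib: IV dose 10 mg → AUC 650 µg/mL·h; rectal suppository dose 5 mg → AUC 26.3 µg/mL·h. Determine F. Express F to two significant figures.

F = 0.081

F = (AUC_ev / D_ev) / (AUC_iv / D_iv)
  = (26.3/5) / (650/10)
  = 5.26 / 65 = 0.0809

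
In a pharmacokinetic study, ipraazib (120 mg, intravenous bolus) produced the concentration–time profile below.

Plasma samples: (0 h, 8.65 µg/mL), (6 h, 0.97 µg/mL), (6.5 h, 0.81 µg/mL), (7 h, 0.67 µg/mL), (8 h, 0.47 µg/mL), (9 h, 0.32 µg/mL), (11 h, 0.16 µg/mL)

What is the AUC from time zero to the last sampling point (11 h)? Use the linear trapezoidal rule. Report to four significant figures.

AUC = 31.12 µg/mL·h

Trapezoidal AUC_0→11:
  [0→6]: (8.65+0.97)/2 × 6 = 28.86
  [6→6.5]: (0.97+0.81)/2 × 0.5 = 0.445
  [6.5→7]: (0.81+0.67)/2 × 0.5 = 0.37
  [7→8]: (0.67+0.47)/2 × 1 = 0.57
  [8→9]: (0.47+0.32)/2 × 1 = 0.395
  [9→11]: (0.32+0.16)/2 × 2 = 0.48
  Sum = 31.12 µg/mL·h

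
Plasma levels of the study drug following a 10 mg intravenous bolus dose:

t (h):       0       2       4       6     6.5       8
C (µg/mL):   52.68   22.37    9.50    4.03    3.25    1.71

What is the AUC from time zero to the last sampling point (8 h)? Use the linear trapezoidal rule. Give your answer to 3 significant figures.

AUC = 126 µg/mL·h

Trapezoidal AUC_0→8:
  [0→2]: (52.68+22.37)/2 × 2 = 75.05
  [2→4]: (22.37+9.50)/2 × 2 = 31.87
  [4→6]: (9.50+4.03)/2 × 2 = 13.53
  [6→6.5]: (4.03+3.25)/2 × 0.5 = 1.82
  [6.5→8]: (3.25+1.71)/2 × 1.5 = 3.72
  Sum = 125.99 µg/mL·h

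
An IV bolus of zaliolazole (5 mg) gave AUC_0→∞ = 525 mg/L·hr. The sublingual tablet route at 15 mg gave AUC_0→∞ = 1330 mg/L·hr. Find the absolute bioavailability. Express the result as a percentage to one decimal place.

F = (AUC_ev / D_ev) / (AUC_iv / D_iv)
  = (1330/15) / (525/5)
  = 88.6667 / 105 = 0.8444
  = 84.44%

F = 84.4%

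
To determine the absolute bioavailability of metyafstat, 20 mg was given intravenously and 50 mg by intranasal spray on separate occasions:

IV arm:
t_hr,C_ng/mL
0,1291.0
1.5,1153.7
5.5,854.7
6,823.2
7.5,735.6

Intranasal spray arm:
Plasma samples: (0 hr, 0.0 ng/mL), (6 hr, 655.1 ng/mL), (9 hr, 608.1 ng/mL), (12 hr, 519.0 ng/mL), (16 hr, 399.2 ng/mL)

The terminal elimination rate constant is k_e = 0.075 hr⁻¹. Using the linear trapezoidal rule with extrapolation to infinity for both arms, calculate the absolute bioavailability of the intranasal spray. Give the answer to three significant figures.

Trapezoidal AUC_0→7.5 (IV):
  [0→1.5]: (1291.0+1153.7)/2 × 1.5 = 1833.525
  [1.5→5.5]: (1153.7+854.7)/2 × 4 = 4016.8
  [5.5→6]: (854.7+823.2)/2 × 0.5 = 419.475
  [6→7.5]: (823.2+735.6)/2 × 1.5 = 1169.1
  Sum = 7438.9 ng/mL·hr
IV tail: 735.6/0.075 = 9808.000; AUC_iv,0→∞ = 7438.9 + 9808.000 = 17246.9 ng/mL·hr
Trapezoidal AUC_0→16 (intranasal spray):
  [0→6]: (0.0+655.1)/2 × 6 = 1965.3
  [6→9]: (655.1+608.1)/2 × 3 = 1894.8
  [9→12]: (608.1+519.0)/2 × 3 = 1690.65
  [12→16]: (519.0+399.2)/2 × 4 = 1836.4
  Sum = 7387.15 ng/mL·hr
intranasal spray tail: 399.2/0.075 = 5322.667; AUC_ev,0→∞ = 7387.15 + 5322.667 = 12709.817 ng/mL·hr
F = (AUC_ev/D_ev)/(AUC_iv/D_iv) = (12709.817/50)/(17246.9/20) = 254.19634/862.345 = 0.2948

F = 0.295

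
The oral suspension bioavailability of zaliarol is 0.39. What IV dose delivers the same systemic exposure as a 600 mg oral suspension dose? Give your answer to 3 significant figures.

D_iv = 234 mg

Systemic exposure from an extravascular dose = F × D_ev, so the equivalent IV dose is F × D_ev.
D_iv = F × D_ev = 0.39 × 600 = 234 mg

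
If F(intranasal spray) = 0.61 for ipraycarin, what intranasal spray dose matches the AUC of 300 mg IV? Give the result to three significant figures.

For equal systemic exposure: F × D_ev = D_iv
D_ev = D_iv / F = 300 / 0.61 = 491.803 mg

D_intranasal = 492 mg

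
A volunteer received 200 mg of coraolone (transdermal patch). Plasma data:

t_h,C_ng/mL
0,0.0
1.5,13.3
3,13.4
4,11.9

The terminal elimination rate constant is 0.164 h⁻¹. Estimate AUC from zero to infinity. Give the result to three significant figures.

AUC = 115 ng/mL·h

Trapezoidal AUC_0→4:
  [0→1.5]: (0.0+13.3)/2 × 1.5 = 9.975
  [1.5→3]: (13.3+13.4)/2 × 1.5 = 20.025
  [3→4]: (13.4+11.9)/2 × 1 = 12.65
  Sum = 42.65 ng/mL·h
Extrapolated tail: C_last / k_e = 11.9 / 0.164 = 72.561
AUC_0→∞ = 42.65 + 72.561 = 115.211 ng/mL·h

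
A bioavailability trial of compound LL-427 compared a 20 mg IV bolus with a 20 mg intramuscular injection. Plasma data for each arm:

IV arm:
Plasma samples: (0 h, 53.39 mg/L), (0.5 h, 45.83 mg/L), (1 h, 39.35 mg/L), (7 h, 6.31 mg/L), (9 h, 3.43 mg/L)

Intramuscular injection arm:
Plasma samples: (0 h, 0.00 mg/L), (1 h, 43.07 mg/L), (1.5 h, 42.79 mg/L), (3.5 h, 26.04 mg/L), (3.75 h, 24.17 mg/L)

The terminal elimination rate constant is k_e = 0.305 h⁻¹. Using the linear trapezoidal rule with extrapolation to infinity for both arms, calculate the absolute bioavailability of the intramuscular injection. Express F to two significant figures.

F = 0.97

Trapezoidal AUC_0→9 (IV):
  [0→0.5]: (53.39+45.83)/2 × 0.5 = 24.805
  [0.5→1]: (45.83+39.35)/2 × 0.5 = 21.295
  [1→7]: (39.35+6.31)/2 × 6 = 136.98
  [7→9]: (6.31+3.43)/2 × 2 = 9.74
  Sum = 192.82 mg/L·h
IV tail: 3.43/0.305 = 11.246; AUC_iv,0→∞ = 192.82 + 11.246 = 204.066 mg/L·h
Trapezoidal AUC_0→3.75 (intramuscular injection):
  [0→1]: (0.00+43.07)/2 × 1 = 21.535
  [1→1.5]: (43.07+42.79)/2 × 0.5 = 21.465
  [1.5→3.5]: (42.79+26.04)/2 × 2 = 68.83
  [3.5→3.75]: (26.04+24.17)/2 × 0.25 = 6.27625
  Sum = 118.10625 mg/L·h
intramuscular injection tail: 24.17/0.305 = 79.246; AUC_ev,0→∞ = 118.10625 + 79.246 = 197.35225 mg/L·h
F = (AUC_ev/D_ev)/(AUC_iv/D_iv) = (197.35225/20)/(204.066/20) = 9.8676125/10.2033 = 0.9671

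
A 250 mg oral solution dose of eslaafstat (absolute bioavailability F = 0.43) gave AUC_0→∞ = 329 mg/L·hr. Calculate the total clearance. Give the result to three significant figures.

CL = F × Dose / AUC_0→∞
   = 0.43 × 250 / 329 = 0.326748 L/hr

CL = 0.327 L/hr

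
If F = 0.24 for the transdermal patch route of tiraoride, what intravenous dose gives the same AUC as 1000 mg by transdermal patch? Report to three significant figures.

Systemic exposure from an extravascular dose = F × D_ev, so the equivalent IV dose is F × D_ev.
D_iv = F × D_ev = 0.24 × 1000 = 240 mg

D_iv = 240 mg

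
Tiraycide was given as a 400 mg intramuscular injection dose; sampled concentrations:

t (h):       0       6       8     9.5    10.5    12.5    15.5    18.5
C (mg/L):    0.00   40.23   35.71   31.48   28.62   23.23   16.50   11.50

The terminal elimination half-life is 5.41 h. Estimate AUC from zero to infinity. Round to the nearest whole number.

AUC = 520 mg/L·h

Trapezoidal AUC_0→18.5:
  [0→6]: (0.00+40.23)/2 × 6 = 120.69
  [6→8]: (40.23+35.71)/2 × 2 = 75.94
  [8→9.5]: (35.71+31.48)/2 × 1.5 = 50.3925
  [9.5→10.5]: (31.48+28.62)/2 × 1 = 30.05
  [10.5→12.5]: (28.62+23.23)/2 × 2 = 51.85
  [12.5→15.5]: (23.23+16.50)/2 × 3 = 59.595
  [15.5→18.5]: (16.50+11.50)/2 × 3 = 42.0
  Sum = 430.5175 mg/L·h
k_e = ln2 / t½ = 0.693147 / 5.41 = 0.1281 h^-1
Extrapolated tail: C_last / k_e = 11.50 / 0.1281 = 89.774
AUC_0→∞ = 430.5175 + 89.774 = 520.2915 mg/L·h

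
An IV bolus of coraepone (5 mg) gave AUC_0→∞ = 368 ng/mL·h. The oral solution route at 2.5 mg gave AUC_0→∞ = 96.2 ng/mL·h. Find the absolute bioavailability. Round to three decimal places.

F = (AUC_ev / D_ev) / (AUC_iv / D_iv)
  = (96.2/2.5) / (368/5)
  = 38.48 / 73.6 = 0.5228

F = 0.523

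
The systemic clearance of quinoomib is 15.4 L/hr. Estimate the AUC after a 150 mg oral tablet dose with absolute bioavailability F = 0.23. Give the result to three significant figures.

AUC = 2.24 mg/L·hr

AUC_0→∞ = F × Dose / CL
        = 0.23 × 150 / 15.4 = 2.24026 mg/L·hr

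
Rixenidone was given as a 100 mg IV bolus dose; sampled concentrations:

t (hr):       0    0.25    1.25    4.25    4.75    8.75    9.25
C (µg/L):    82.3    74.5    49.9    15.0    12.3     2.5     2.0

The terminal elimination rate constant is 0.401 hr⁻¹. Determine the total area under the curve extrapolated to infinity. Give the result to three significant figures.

AUC = 222 µg/L·hr

Trapezoidal AUC_0→9.25:
  [0→0.25]: (82.3+74.5)/2 × 0.25 = 19.6
  [0.25→1.25]: (74.5+49.9)/2 × 1 = 62.2
  [1.25→4.25]: (49.9+15.0)/2 × 3 = 97.35
  [4.25→4.75]: (15.0+12.3)/2 × 0.5 = 6.825
  [4.75→8.75]: (12.3+2.5)/2 × 4 = 29.6
  [8.75→9.25]: (2.5+2.0)/2 × 0.5 = 1.125
  Sum = 216.7 µg/L·hr
Extrapolated tail: C_last / k_e = 2.0 / 0.401 = 4.988
AUC_0→∞ = 216.7 + 4.988 = 221.688 µg/L·hr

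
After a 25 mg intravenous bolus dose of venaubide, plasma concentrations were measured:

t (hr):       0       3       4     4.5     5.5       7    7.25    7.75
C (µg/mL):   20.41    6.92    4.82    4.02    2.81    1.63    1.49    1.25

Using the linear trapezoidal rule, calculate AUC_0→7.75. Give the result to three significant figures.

AUC = 56.9 µg/mL·hr

Trapezoidal AUC_0→7.75:
  [0→3]: (20.41+6.92)/2 × 3 = 40.995
  [3→4]: (6.92+4.82)/2 × 1 = 5.87
  [4→4.5]: (4.82+4.02)/2 × 0.5 = 2.21
  [4.5→5.5]: (4.02+2.81)/2 × 1 = 3.415
  [5.5→7]: (2.81+1.63)/2 × 1.5 = 3.33
  [7→7.25]: (1.63+1.49)/2 × 0.25 = 0.39
  [7.25→7.75]: (1.49+1.25)/2 × 0.5 = 0.685
  Sum = 56.895 µg/mL·hr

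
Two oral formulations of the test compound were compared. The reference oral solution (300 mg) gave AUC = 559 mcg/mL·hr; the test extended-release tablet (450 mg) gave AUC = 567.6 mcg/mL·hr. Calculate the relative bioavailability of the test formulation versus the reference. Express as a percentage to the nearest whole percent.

F_rel = 68%

F_rel = (AUC_test/D_test) / (AUC_ref/D_ref)
      = (567.6/450) / (559/300)
      = 1.26133 / 1.86333 = 0.6769 = 67.69%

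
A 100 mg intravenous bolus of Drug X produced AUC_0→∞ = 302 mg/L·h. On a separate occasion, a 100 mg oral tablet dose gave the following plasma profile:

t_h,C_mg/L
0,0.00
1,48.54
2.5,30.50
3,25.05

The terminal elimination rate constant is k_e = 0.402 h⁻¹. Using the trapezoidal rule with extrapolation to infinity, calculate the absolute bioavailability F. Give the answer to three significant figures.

F = 0.529

Trapezoidal AUC_0→3 (oral tablet):
  [0→1]: (0.00+48.54)/2 × 1 = 24.27
  [1→2.5]: (48.54+30.50)/2 × 1.5 = 59.28
  [2.5→3]: (30.50+25.05)/2 × 0.5 = 13.8875
  Sum = 97.4375 mg/L·h
Tail: C_last/k_e = 25.05/0.402 = 62.313
AUC_0→∞ (oral tablet) = 97.4375 + 62.313 = 159.7505 mg/L·h
F = (AUC_ev/D_ev)/(AUC_iv/D_iv) = (159.7505/100)/(302/100) = 1.597505/3.02 = 0.5290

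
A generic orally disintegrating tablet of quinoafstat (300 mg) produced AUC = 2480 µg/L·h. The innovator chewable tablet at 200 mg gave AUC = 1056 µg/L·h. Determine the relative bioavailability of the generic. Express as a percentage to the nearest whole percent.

F_rel = 157%

F_rel = (AUC_test/D_test) / (AUC_ref/D_ref)
      = (2480/300) / (1056/200)
      = 8.26667 / 5.28 = 1.5657 = 156.57%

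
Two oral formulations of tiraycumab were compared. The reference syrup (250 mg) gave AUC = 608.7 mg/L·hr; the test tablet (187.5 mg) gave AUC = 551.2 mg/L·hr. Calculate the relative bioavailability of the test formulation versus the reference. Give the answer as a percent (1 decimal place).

F_rel = 120.7%

F_rel = (AUC_test/D_test) / (AUC_ref/D_ref)
      = (551.2/187.5) / (608.7/250)
      = 2.93973 / 2.4348 = 1.2074 = 120.74%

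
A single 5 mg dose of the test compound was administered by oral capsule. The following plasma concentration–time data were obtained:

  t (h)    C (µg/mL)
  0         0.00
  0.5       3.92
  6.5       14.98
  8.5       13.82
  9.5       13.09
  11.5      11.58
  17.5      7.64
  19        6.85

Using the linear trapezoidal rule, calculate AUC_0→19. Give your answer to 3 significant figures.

AUC = 193 µg/mL·h

Trapezoidal AUC_0→19:
  [0→0.5]: (0.00+3.92)/2 × 0.5 = 0.98
  [0.5→6.5]: (3.92+14.98)/2 × 6 = 56.7
  [6.5→8.5]: (14.98+13.82)/2 × 2 = 28.8
  [8.5→9.5]: (13.82+13.09)/2 × 1 = 13.455
  [9.5→11.5]: (13.09+11.58)/2 × 2 = 24.67
  [11.5→17.5]: (11.58+7.64)/2 × 6 = 57.66
  [17.5→19]: (7.64+6.85)/2 × 1.5 = 10.8675
  Sum = 193.1325 µg/mL·h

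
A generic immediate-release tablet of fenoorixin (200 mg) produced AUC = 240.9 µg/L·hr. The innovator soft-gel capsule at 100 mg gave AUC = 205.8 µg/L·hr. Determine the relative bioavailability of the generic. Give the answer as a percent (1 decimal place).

F_rel = 58.5%

F_rel = (AUC_test/D_test) / (AUC_ref/D_ref)
      = (240.9/200) / (205.8/100)
      = 1.2045 / 2.058 = 0.5853 = 58.53%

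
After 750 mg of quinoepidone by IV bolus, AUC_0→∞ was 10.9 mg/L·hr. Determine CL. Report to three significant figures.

CL = 68.8 L/hr

CL = Dose_iv / AUC_0→∞
   = 750 / 10.9 = 68.8073 L/hr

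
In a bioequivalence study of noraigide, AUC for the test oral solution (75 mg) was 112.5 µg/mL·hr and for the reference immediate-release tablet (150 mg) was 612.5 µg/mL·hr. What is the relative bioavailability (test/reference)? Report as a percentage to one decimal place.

F_rel = (AUC_test/D_test) / (AUC_ref/D_ref)
      = (112.5/75) / (612.5/150)
      = 1.5 / 4.08333 = 0.3673 = 36.73%

F_rel = 36.7%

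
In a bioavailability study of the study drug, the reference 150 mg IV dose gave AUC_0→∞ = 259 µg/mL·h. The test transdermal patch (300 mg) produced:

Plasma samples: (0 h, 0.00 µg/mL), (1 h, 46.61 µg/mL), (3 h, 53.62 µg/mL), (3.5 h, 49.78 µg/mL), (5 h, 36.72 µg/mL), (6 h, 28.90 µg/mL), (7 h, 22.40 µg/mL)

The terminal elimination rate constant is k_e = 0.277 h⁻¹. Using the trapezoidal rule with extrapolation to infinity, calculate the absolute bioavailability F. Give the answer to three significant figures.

F = 0.683

Trapezoidal AUC_0→7 (transdermal patch):
  [0→1]: (0.00+46.61)/2 × 1 = 23.305
  [1→3]: (46.61+53.62)/2 × 2 = 100.23
  [3→3.5]: (53.62+49.78)/2 × 0.5 = 25.85
  [3.5→5]: (49.78+36.72)/2 × 1.5 = 64.875
  [5→6]: (36.72+28.90)/2 × 1 = 32.81
  [6→7]: (28.90+22.40)/2 × 1 = 25.65
  Sum = 272.72 µg/mL·h
Tail: C_last/k_e = 22.40/0.277 = 80.866
AUC_0→∞ (transdermal patch) = 272.72 + 80.866 = 353.586 µg/mL·h
F = (AUC_ev/D_ev)/(AUC_iv/D_iv) = (353.586/300)/(259/150) = 1.17862/1.72667 = 0.6826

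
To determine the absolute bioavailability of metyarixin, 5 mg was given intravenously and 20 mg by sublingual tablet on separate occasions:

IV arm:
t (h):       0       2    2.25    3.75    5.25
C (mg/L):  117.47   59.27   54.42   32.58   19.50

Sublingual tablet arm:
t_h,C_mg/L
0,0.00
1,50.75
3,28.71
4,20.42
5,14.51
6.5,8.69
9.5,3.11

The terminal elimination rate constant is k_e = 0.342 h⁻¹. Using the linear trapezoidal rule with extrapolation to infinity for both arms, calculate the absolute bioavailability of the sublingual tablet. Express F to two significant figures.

F = 0.14

Trapezoidal AUC_0→5.25 (IV):
  [0→2]: (117.47+59.27)/2 × 2 = 176.74
  [2→2.25]: (59.27+54.42)/2 × 0.25 = 14.21125
  [2.25→3.75]: (54.42+32.58)/2 × 1.5 = 65.25
  [3.75→5.25]: (32.58+19.50)/2 × 1.5 = 39.06
  Sum = 295.26125 mg/L·h
IV tail: 19.50/0.342 = 57.018; AUC_iv,0→∞ = 295.26125 + 57.018 = 352.27925 mg/L·h
Trapezoidal AUC_0→9.5 (sublingual tablet):
  [0→1]: (0.00+50.75)/2 × 1 = 25.375
  [1→3]: (50.75+28.71)/2 × 2 = 79.46
  [3→4]: (28.71+20.42)/2 × 1 = 24.565
  [4→5]: (20.42+14.51)/2 × 1 = 17.465
  [5→6.5]: (14.51+8.69)/2 × 1.5 = 17.4
  [6.5→9.5]: (8.69+3.11)/2 × 3 = 17.7
  Sum = 181.965 mg/L·h
sublingual tablet tail: 3.11/0.342 = 9.094; AUC_ev,0→∞ = 181.965 + 9.094 = 191.059 mg/L·h
F = (AUC_ev/D_ev)/(AUC_iv/D_iv) = (191.059/20)/(352.27925/5) = 9.55295/70.45585 = 0.1356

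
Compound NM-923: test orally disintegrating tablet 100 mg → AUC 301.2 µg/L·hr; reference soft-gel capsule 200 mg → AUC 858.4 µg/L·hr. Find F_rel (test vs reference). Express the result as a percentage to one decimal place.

F_rel = (AUC_test/D_test) / (AUC_ref/D_ref)
      = (301.2/100) / (858.4/200)
      = 3.012 / 4.292 = 0.7018 = 70.18%

F_rel = 70.2%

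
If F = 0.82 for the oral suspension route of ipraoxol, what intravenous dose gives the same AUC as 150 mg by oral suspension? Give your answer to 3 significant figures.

Systemic exposure from an extravascular dose = F × D_ev, so the equivalent IV dose is F × D_ev.
D_iv = F × D_ev = 0.82 × 150 = 123 mg

D_iv = 123 mg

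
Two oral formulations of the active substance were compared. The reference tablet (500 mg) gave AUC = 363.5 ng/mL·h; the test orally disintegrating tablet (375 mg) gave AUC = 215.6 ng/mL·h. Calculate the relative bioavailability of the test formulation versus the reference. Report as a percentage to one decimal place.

F_rel = 79.1%

F_rel = (AUC_test/D_test) / (AUC_ref/D_ref)
      = (215.6/375) / (363.5/500)
      = 0.574933 / 0.727 = 0.7908 = 79.08%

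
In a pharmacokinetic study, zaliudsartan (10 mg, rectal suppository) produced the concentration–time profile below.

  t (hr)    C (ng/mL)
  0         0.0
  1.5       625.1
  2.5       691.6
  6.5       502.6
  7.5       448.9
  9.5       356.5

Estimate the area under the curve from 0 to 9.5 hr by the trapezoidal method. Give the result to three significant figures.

AUC = 4800 ng/mL·hr

Trapezoidal AUC_0→9.5:
  [0→1.5]: (0.0+625.1)/2 × 1.5 = 468.825
  [1.5→2.5]: (625.1+691.6)/2 × 1 = 658.35
  [2.5→6.5]: (691.6+502.6)/2 × 4 = 2388.4
  [6.5→7.5]: (502.6+448.9)/2 × 1 = 475.75
  [7.5→9.5]: (448.9+356.5)/2 × 2 = 805.4
  Sum = 4796.725 ng/mL·hr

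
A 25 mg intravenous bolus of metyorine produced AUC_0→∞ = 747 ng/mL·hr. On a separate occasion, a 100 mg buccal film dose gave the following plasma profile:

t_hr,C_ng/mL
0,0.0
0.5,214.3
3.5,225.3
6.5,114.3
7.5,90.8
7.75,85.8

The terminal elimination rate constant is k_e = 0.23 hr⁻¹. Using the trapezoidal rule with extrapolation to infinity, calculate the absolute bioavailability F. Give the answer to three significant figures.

Trapezoidal AUC_0→7.75 (buccal film):
  [0→0.5]: (0.0+214.3)/2 × 0.5 = 53.575
  [0.5→3.5]: (214.3+225.3)/2 × 3 = 659.4
  [3.5→6.5]: (225.3+114.3)/2 × 3 = 509.4
  [6.5→7.5]: (114.3+90.8)/2 × 1 = 102.55
  [7.5→7.75]: (90.8+85.8)/2 × 0.25 = 22.075
  Sum = 1347.0 ng/mL·hr
Tail: C_last/k_e = 85.8/0.23 = 373.043
AUC_0→∞ (buccal film) = 1347.0 + 373.043 = 1720.043 ng/mL·hr
F = (AUC_ev/D_ev)/(AUC_iv/D_iv) = (1720.043/100)/(747/25) = 17.20043/29.88 = 0.5757

F = 0.576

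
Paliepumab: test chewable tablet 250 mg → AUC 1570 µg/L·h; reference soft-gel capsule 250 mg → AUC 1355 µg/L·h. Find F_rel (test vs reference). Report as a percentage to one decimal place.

F_rel = 115.9%

F_rel = (AUC_test/D_test) / (AUC_ref/D_ref)
      = (1570/250) / (1355/250)
      = 6.28 / 5.42 = 1.1587 = 115.87%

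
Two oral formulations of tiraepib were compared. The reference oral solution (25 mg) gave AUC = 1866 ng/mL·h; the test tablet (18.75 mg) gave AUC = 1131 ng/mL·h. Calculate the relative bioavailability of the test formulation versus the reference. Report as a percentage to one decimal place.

F_rel = 80.8%

F_rel = (AUC_test/D_test) / (AUC_ref/D_ref)
      = (1131/18.75) / (1866/25)
      = 60.32 / 74.64 = 0.8081 = 80.81%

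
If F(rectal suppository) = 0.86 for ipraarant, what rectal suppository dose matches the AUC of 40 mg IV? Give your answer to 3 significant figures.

For equal systemic exposure: F × D_ev = D_iv
D_ev = D_iv / F = 40 / 0.86 = 46.5116 mg

D_rectal = 46.5 mg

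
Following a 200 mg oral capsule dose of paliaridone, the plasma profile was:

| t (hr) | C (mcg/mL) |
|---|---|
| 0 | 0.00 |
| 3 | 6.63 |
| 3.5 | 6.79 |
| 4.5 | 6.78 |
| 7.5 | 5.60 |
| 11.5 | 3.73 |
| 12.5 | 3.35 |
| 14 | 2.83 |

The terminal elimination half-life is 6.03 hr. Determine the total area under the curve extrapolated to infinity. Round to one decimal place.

Trapezoidal AUC_0→14:
  [0→3]: (0.00+6.63)/2 × 3 = 9.945
  [3→3.5]: (6.63+6.79)/2 × 0.5 = 3.355
  [3.5→4.5]: (6.79+6.78)/2 × 1 = 6.785
  [4.5→7.5]: (6.78+5.60)/2 × 3 = 18.57
  [7.5→11.5]: (5.60+3.73)/2 × 4 = 18.66
  [11.5→12.5]: (3.73+3.35)/2 × 1 = 3.54
  [12.5→14]: (3.35+2.83)/2 × 1.5 = 4.635
  Sum = 65.49 mcg/mL·hr
k_e = ln2 / t½ = 0.693147 / 6.03 = 0.1149 hr^-1
Extrapolated tail: C_last / k_e = 2.83 / 0.1149 = 24.630
AUC_0→∞ = 65.49 + 24.630 = 90.12 mcg/mL·hr

AUC = 90.1 mcg/mL·hr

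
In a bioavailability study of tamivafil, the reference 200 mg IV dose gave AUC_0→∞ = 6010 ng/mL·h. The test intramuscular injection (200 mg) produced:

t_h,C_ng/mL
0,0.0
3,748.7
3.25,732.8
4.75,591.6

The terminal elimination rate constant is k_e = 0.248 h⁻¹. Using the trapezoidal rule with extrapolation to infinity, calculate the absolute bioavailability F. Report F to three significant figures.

Trapezoidal AUC_0→4.75 (intramuscular injection):
  [0→3]: (0.0+748.7)/2 × 3 = 1123.05
  [3→3.25]: (748.7+732.8)/2 × 0.25 = 185.1875
  [3.25→4.75]: (732.8+591.6)/2 × 1.5 = 993.3
  Sum = 2301.5375 ng/mL·h
Tail: C_last/k_e = 591.6/0.248 = 2385.484
AUC_0→∞ (intramuscular injection) = 2301.5375 + 2385.484 = 4687.0215 ng/mL·h
F = (AUC_ev/D_ev)/(AUC_iv/D_iv) = (4687.0215/200)/(6010/200) = 23.4351/30.05 = 0.7799

F = 0.780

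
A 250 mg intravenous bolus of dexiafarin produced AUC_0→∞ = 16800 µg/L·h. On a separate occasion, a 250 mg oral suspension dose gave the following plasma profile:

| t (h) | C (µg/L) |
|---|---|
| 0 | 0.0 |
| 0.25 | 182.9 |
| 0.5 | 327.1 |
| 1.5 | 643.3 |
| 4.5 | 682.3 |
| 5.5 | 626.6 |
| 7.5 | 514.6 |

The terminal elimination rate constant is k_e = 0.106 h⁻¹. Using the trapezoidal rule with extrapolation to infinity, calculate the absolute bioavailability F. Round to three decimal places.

Trapezoidal AUC_0→7.5 (oral suspension):
  [0→0.25]: (0.0+182.9)/2 × 0.25 = 22.8625
  [0.25→0.5]: (182.9+327.1)/2 × 0.25 = 63.75
  [0.5→1.5]: (327.1+643.3)/2 × 1 = 485.2
  [1.5→4.5]: (643.3+682.3)/2 × 3 = 1988.4
  [4.5→5.5]: (682.3+626.6)/2 × 1 = 654.45
  [5.5→7.5]: (626.6+514.6)/2 × 2 = 1141.2
  Sum = 4355.8625 µg/L·h
Tail: C_last/k_e = 514.6/0.106 = 4854.717
AUC_0→∞ (oral suspension) = 4355.8625 + 4854.717 = 9210.5795 µg/L·h
F = (AUC_ev/D_ev)/(AUC_iv/D_iv) = (9210.5795/250)/(16800/250) = 36.842318/67.2 = 0.5482

F = 0.548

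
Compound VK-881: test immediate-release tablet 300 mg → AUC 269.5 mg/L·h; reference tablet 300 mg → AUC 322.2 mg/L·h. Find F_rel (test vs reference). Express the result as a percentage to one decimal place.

F_rel = (AUC_test/D_test) / (AUC_ref/D_ref)
      = (269.5/300) / (322.2/300)
      = 0.898333 / 1.074 = 0.8364 = 83.64%

F_rel = 83.6%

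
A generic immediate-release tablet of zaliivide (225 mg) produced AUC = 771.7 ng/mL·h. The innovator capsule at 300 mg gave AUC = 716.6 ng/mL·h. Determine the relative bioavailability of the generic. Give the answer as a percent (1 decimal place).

F_rel = (AUC_test/D_test) / (AUC_ref/D_ref)
      = (771.7/225) / (716.6/300)
      = 3.42978 / 2.38867 = 1.4359 = 143.59%

F_rel = 143.6%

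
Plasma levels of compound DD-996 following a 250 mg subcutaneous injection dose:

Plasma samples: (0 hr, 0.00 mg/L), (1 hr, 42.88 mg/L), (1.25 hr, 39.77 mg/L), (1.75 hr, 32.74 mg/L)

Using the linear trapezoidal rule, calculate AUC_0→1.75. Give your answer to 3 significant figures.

Trapezoidal AUC_0→1.75:
  [0→1]: (0.00+42.88)/2 × 1 = 21.44
  [1→1.25]: (42.88+39.77)/2 × 0.25 = 10.33125
  [1.25→1.75]: (39.77+32.74)/2 × 0.5 = 18.1275
  Sum = 49.89875 mg/L·hr

AUC = 49.9 mg/L·hr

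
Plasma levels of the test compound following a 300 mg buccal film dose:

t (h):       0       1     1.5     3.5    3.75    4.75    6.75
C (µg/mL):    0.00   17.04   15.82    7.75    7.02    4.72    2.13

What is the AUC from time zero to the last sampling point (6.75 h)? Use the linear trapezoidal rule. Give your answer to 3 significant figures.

AUC = 54.9 µg/mL·h

Trapezoidal AUC_0→6.75:
  [0→1]: (0.00+17.04)/2 × 1 = 8.52
  [1→1.5]: (17.04+15.82)/2 × 0.5 = 8.215
  [1.5→3.5]: (15.82+7.75)/2 × 2 = 23.57
  [3.5→3.75]: (7.75+7.02)/2 × 0.25 = 1.84625
  [3.75→4.75]: (7.02+4.72)/2 × 1 = 5.87
  [4.75→6.75]: (4.72+2.13)/2 × 2 = 6.85
  Sum = 54.87125 µg/mL·h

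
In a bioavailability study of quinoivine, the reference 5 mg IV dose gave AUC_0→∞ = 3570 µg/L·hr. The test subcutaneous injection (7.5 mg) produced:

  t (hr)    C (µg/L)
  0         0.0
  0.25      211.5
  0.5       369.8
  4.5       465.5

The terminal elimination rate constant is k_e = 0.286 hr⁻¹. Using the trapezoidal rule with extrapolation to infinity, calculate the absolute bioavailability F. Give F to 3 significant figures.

Trapezoidal AUC_0→4.5 (subcutaneous injection):
  [0→0.25]: (0.0+211.5)/2 × 0.25 = 26.4375
  [0.25→0.5]: (211.5+369.8)/2 × 0.25 = 72.6625
  [0.5→4.5]: (369.8+465.5)/2 × 4 = 1670.6
  Sum = 1769.7 µg/L·hr
Tail: C_last/k_e = 465.5/0.286 = 1627.622
AUC_0→∞ (subcutaneous injection) = 1769.7 + 1627.622 = 3397.322 µg/L·hr
F = (AUC_ev/D_ev)/(AUC_iv/D_iv) = (3397.322/7.5)/(3570/5) = 452.976/714 = 0.6344

F = 0.634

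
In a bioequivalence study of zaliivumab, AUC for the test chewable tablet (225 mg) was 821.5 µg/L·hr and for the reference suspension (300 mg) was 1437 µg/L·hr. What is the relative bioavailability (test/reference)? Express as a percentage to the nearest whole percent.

F_rel = (AUC_test/D_test) / (AUC_ref/D_ref)
      = (821.5/225) / (1437/300)
      = 3.65111 / 4.79 = 0.7622 = 76.22%

F_rel = 76%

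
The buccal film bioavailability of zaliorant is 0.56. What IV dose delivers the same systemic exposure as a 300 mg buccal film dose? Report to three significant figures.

Systemic exposure from an extravascular dose = F × D_ev, so the equivalent IV dose is F × D_ev.
D_iv = F × D_ev = 0.56 × 300 = 168 mg

D_iv = 168 mg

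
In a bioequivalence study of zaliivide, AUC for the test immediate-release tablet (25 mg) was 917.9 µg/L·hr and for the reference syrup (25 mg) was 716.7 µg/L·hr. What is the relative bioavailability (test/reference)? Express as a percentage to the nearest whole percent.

F_rel = (AUC_test/D_test) / (AUC_ref/D_ref)
      = (917.9/25) / (716.7/25)
      = 36.716 / 28.668 = 1.2807 = 128.07%

F_rel = 128%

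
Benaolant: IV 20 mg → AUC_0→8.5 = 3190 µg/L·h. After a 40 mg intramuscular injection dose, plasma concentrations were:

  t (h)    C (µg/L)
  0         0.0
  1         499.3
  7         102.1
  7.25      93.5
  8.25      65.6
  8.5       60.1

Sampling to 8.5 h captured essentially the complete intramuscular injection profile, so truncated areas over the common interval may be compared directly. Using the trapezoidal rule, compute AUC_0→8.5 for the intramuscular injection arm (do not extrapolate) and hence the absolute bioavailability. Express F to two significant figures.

F = 0.34

Trapezoidal AUC_0→8.5 (intramuscular injection):
  [0→1]: (0.0+499.3)/2 × 1 = 249.65
  [1→7]: (499.3+102.1)/2 × 6 = 1804.2
  [7→7.25]: (102.1+93.5)/2 × 0.25 = 24.45
  [7.25→8.25]: (93.5+65.6)/2 × 1 = 79.55
  [8.25→8.5]: (65.6+60.1)/2 × 0.25 = 15.7125
  Sum = 2173.5625 µg/L·h
F = (AUC_ev/D_ev)/(AUC_iv/D_iv) = (2173.5625/40)/(3190/20) = 54.3391/159.5 = 0.3407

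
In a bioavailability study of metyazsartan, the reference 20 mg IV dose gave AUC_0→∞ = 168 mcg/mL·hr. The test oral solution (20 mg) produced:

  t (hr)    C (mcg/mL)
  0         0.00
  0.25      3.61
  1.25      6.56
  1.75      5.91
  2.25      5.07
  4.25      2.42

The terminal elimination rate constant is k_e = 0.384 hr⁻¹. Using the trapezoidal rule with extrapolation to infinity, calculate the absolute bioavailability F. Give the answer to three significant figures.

Trapezoidal AUC_0→4.25 (oral solution):
  [0→0.25]: (0.00+3.61)/2 × 0.25 = 0.45125
  [0.25→1.25]: (3.61+6.56)/2 × 1 = 5.085
  [1.25→1.75]: (6.56+5.91)/2 × 0.5 = 3.1175
  [1.75→2.25]: (5.91+5.07)/2 × 0.5 = 2.745
  [2.25→4.25]: (5.07+2.42)/2 × 2 = 7.49
  Sum = 18.88875 mcg/mL·hr
Tail: C_last/k_e = 2.42/0.384 = 6.302
AUC_0→∞ (oral solution) = 18.88875 + 6.302 = 25.19075 mcg/mL·hr
F = (AUC_ev/D_ev)/(AUC_iv/D_iv) = (25.19075/20)/(168/20) = 1.2595375/8.4 = 0.1499

F = 0.150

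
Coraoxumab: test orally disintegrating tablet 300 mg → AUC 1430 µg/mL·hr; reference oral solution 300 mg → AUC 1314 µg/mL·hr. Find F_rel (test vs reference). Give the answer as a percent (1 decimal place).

F_rel = (AUC_test/D_test) / (AUC_ref/D_ref)
      = (1430/300) / (1314/300)
      = 4.76667 / 4.38 = 1.0883 = 108.83%

F_rel = 108.8%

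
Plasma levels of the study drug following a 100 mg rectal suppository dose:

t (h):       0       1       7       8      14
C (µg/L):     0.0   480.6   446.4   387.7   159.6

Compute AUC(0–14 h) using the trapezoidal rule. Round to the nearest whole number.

Trapezoidal AUC_0→14:
  [0→1]: (0.0+480.6)/2 × 1 = 240.3
  [1→7]: (480.6+446.4)/2 × 6 = 2781.0
  [7→8]: (446.4+387.7)/2 × 1 = 417.05
  [8→14]: (387.7+159.6)/2 × 6 = 1641.9
  Sum = 5080.25 µg/L·h

AUC = 5080 µg/L·h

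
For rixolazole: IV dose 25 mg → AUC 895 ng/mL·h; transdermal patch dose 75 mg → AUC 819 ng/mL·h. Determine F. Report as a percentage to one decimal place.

F = (AUC_ev / D_ev) / (AUC_iv / D_iv)
  = (819/75) / (895/25)
  = 10.92 / 35.8 = 0.3050
  = 30.50%

F = 30.5%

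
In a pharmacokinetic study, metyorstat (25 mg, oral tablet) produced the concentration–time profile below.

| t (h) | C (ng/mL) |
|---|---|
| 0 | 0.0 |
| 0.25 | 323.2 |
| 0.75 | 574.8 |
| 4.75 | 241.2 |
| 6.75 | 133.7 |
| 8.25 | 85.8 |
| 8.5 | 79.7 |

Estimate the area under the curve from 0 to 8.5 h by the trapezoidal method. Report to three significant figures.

Trapezoidal AUC_0→8.5:
  [0→0.25]: (0.0+323.2)/2 × 0.25 = 40.4
  [0.25→0.75]: (323.2+574.8)/2 × 0.5 = 224.5
  [0.75→4.75]: (574.8+241.2)/2 × 4 = 1632.0
  [4.75→6.75]: (241.2+133.7)/2 × 2 = 374.9
  [6.75→8.25]: (133.7+85.8)/2 × 1.5 = 164.625
  [8.25→8.5]: (85.8+79.7)/2 × 0.25 = 20.6875
  Sum = 2457.1125 ng/mL·h

AUC = 2460 ng/mL·h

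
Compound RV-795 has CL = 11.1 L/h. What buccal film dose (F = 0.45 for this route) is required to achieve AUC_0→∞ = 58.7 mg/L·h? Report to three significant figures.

Dose = CL × AUC_0→∞ / F
     = 11.1 × 58.7 / 0.45 = 1447.93 mg

Dose = 1450 mg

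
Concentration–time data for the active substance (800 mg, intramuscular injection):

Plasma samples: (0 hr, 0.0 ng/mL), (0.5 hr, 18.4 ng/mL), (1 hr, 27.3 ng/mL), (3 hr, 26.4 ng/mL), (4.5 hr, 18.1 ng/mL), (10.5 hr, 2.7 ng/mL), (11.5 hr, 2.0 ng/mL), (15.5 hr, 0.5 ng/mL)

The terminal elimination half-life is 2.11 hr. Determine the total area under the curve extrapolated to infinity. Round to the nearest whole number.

Trapezoidal AUC_0→15.5:
  [0→0.5]: (0.0+18.4)/2 × 0.5 = 4.6
  [0.5→1]: (18.4+27.3)/2 × 0.5 = 11.425
  [1→3]: (27.3+26.4)/2 × 2 = 53.7
  [3→4.5]: (26.4+18.1)/2 × 1.5 = 33.375
  [4.5→10.5]: (18.1+2.7)/2 × 6 = 62.4
  [10.5→11.5]: (2.7+2.0)/2 × 1 = 2.35
  [11.5→15.5]: (2.0+0.5)/2 × 4 = 5.0
  Sum = 172.85 ng/mL·hr
k_e = ln2 / t½ = 0.693147 / 2.11 = 0.3285 hr^-1
Extrapolated tail: C_last / k_e = 0.5 / 0.3285 = 1.522
AUC_0→∞ = 172.85 + 1.522 = 174.372 ng/mL·hr

AUC = 174 ng/mL·hr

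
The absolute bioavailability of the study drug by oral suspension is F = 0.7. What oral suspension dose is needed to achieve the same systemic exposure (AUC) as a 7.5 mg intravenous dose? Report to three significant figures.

For equal systemic exposure: F × D_ev = D_iv
D_ev = D_iv / F = 7.5 / 0.7 = 10.7143 mg

D_oral = 10.7 mg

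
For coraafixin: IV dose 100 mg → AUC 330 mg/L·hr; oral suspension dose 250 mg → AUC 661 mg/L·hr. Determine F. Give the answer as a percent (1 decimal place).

F = (AUC_ev / D_ev) / (AUC_iv / D_iv)
  = (661/250) / (330/100)
  = 2.644 / 3.3 = 0.8012
  = 80.12%

F = 80.1%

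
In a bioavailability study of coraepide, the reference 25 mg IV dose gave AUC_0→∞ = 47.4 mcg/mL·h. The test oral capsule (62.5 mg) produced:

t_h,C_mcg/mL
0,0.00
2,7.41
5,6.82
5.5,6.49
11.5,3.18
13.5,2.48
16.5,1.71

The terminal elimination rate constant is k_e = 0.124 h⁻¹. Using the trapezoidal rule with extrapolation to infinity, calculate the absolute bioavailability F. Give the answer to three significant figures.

F = 0.733

Trapezoidal AUC_0→16.5 (oral capsule):
  [0→2]: (0.00+7.41)/2 × 2 = 7.41
  [2→5]: (7.41+6.82)/2 × 3 = 21.345
  [5→5.5]: (6.82+6.49)/2 × 0.5 = 3.3275
  [5.5→11.5]: (6.49+3.18)/2 × 6 = 29.01
  [11.5→13.5]: (3.18+2.48)/2 × 2 = 5.66
  [13.5→16.5]: (2.48+1.71)/2 × 3 = 6.285
  Sum = 73.0375 mcg/mL·h
Tail: C_last/k_e = 1.71/0.124 = 13.790
AUC_0→∞ (oral capsule) = 73.0375 + 13.790 = 86.8275 mcg/mL·h
F = (AUC_ev/D_ev)/(AUC_iv/D_iv) = (86.8275/62.5)/(47.4/25) = 1.38924/1.896 = 0.7327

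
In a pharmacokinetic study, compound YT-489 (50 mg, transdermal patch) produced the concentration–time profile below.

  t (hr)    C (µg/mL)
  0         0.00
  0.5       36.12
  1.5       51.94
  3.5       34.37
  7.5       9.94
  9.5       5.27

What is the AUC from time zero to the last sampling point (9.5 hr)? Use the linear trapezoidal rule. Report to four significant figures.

Trapezoidal AUC_0→9.5:
  [0→0.5]: (0.00+36.12)/2 × 0.5 = 9.03
  [0.5→1.5]: (36.12+51.94)/2 × 1 = 44.03
  [1.5→3.5]: (51.94+34.37)/2 × 2 = 86.31
  [3.5→7.5]: (34.37+9.94)/2 × 4 = 88.62
  [7.5→9.5]: (9.94+5.27)/2 × 2 = 15.21
  Sum = 243.2 µg/mL·hr

AUC = 243.2 µg/mL·hr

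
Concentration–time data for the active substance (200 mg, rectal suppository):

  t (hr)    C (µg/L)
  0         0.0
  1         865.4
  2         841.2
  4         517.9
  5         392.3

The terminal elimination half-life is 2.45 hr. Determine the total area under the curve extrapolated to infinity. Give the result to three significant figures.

AUC = 4490 µg/L·hr

Trapezoidal AUC_0→5:
  [0→1]: (0.0+865.4)/2 × 1 = 432.7
  [1→2]: (865.4+841.2)/2 × 1 = 853.3
  [2→4]: (841.2+517.9)/2 × 2 = 1359.1
  [4→5]: (517.9+392.3)/2 × 1 = 455.1
  Sum = 3100.2 µg/L·hr
k_e = ln2 / t½ = 0.693147 / 2.45 = 0.2829 hr^-1
Extrapolated tail: C_last / k_e = 392.3 / 0.2829 = 1386.709
AUC_0→∞ = 3100.2 + 1386.709 = 4486.909 µg/L·hr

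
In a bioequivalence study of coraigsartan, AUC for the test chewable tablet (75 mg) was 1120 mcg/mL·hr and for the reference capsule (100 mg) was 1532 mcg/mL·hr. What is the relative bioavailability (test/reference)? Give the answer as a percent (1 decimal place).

F_rel = 97.5%

F_rel = (AUC_test/D_test) / (AUC_ref/D_ref)
      = (1120/75) / (1532/100)
      = 14.9333 / 15.32 = 0.9748 = 97.48%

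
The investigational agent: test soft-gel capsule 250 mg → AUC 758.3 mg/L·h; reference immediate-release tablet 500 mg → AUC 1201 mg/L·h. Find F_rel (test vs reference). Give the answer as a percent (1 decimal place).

F_rel = (AUC_test/D_test) / (AUC_ref/D_ref)
      = (758.3/250) / (1201/500)
      = 3.0332 / 2.402 = 1.2628 = 126.28%

F_rel = 126.3%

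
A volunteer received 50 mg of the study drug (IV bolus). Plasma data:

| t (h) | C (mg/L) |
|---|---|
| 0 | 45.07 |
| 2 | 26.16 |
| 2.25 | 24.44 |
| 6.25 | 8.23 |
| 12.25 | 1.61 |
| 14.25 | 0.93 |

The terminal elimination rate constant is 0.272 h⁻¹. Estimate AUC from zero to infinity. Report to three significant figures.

Trapezoidal AUC_0→14.25:
  [0→2]: (45.07+26.16)/2 × 2 = 71.23
  [2→2.25]: (26.16+24.44)/2 × 0.25 = 6.325
  [2.25→6.25]: (24.44+8.23)/2 × 4 = 65.34
  [6.25→12.25]: (8.23+1.61)/2 × 6 = 29.52
  [12.25→14.25]: (1.61+0.93)/2 × 2 = 2.54
  Sum = 174.955 mg/L·h
Extrapolated tail: C_last / k_e = 0.93 / 0.272 = 3.419
AUC_0→∞ = 174.955 + 3.419 = 178.374 mg/L·h

AUC = 178 mg/L·h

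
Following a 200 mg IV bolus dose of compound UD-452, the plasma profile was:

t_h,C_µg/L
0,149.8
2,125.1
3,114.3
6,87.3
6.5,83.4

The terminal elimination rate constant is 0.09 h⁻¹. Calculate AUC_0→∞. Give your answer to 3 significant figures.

Trapezoidal AUC_0→6.5:
  [0→2]: (149.8+125.1)/2 × 2 = 274.9
  [2→3]: (125.1+114.3)/2 × 1 = 119.7
  [3→6]: (114.3+87.3)/2 × 3 = 302.4
  [6→6.5]: (87.3+83.4)/2 × 0.5 = 42.675
  Sum = 739.675 µg/L·h
Extrapolated tail: C_last / k_e = 83.4 / 0.09 = 926.667
AUC_0→∞ = 739.675 + 926.667 = 1666.342 µg/L·h

AUC = 1670 µg/L·h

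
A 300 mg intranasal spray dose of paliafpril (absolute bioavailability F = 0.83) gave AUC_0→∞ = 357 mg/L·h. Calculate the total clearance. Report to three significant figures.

CL = F × Dose / AUC_0→∞
   = 0.83 × 300 / 357 = 0.697479 L/h

CL = 0.697 L/h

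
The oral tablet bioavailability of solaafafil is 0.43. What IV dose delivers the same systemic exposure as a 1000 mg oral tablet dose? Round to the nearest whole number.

D_iv = 430 mg

Systemic exposure from an extravascular dose = F × D_ev, so the equivalent IV dose is F × D_ev.
D_iv = F × D_ev = 0.43 × 1000 = 430 mg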